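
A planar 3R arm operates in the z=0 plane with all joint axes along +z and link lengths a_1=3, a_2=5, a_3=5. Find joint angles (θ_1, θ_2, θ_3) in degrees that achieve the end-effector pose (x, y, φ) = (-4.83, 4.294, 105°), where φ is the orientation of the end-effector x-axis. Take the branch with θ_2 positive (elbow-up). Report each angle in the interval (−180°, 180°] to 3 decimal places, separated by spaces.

90.009 134.993 -120.002

wrist centre = target − a_3·(cos φ, sin φ) = (-3.5359, -0.5356)
cos θ_2 = (12.7895−3²−5²)/(2·3·5) = -0.7070; θ_2 = 134.9926° (elbow-up)
β = atan2(-0.5356,-3.5359) = -171.3862°; ψ = atan2(3.5360,-0.5351) = 98.6049°
θ_1 = β − ψ = -269.9911°
θ_3 = φ − θ_1 − θ_2 = -120.0015° (wrapped to (-180°,180°])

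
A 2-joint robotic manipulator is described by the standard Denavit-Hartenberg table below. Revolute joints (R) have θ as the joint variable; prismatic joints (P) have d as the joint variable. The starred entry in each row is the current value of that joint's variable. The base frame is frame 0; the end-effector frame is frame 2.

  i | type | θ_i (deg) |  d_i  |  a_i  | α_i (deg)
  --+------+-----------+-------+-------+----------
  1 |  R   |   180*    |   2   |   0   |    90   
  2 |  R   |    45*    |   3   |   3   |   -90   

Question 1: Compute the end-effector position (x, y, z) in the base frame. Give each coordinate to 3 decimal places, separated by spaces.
after link 1: o_1 = (0.0000, 0.0000, 2.0000)
after link 2: o_2 = (-2.1213, 3.0000, 4.1213)

-2.121 3.000 4.121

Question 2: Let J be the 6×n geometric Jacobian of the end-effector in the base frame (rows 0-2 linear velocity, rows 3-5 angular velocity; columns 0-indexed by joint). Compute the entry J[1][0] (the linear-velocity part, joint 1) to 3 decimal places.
-2.121

axis z_0 = ẑ; lever o_n−o_0 = (-2.1213,3.0000,4.1213)
cross product → J_v[:, 0] = (-3.0000,-2.1213,0.0000)
J_ω[:, 0] = z_0
entry J[1][0] = -2.1213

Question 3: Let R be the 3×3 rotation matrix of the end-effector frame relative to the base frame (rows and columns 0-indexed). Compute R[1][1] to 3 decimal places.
End-effector y-axis (col 1 of R) = (-0.0000,-1.0000,-0.0000)
R[1][1] = -1.0000

-1.000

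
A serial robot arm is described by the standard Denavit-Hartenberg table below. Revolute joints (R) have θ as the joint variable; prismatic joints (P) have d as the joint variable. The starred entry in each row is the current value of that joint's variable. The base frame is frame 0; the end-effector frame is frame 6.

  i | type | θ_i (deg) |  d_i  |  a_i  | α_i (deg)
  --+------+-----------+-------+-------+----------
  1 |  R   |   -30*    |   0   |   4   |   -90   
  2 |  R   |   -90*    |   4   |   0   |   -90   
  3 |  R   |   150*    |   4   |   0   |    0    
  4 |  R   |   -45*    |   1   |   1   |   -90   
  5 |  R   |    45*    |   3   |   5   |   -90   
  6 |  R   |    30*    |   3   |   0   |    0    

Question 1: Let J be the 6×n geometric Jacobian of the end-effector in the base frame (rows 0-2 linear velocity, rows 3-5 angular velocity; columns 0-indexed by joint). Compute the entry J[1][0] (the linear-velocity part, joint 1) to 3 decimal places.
4.118

axis z_0 = ẑ; lever o_n−o_0 = (4.1175,0.4454,-3.5226)
cross product → J_v[:, 0] = (-0.4454,4.1175,0.0000)
J_ω[:, 0] = z_0
entry J[1][0] = 4.1175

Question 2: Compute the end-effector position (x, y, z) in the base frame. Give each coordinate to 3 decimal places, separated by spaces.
4.118 0.445 -3.523

after link 1: o_1 = (3.4641, -2.0000, 0.0000)
after link 2: o_2 = (5.4641, 1.4641, 0.0000)
after link 3: o_3 = (8.9282, -0.5359, 0.0000)
after link 4: o_4 = (9.3113, -1.8724, -0.2588)
after link 5: o_5 = (4.9301, -2.3897, -4.0717)
after link 6: o_6 = (4.1175, 0.4454, -3.5226)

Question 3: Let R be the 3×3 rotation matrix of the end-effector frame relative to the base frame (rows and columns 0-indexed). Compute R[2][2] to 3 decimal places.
End-effector z-axis (col 2 of R) = (-0.2709,0.9451,0.1830)
R[2][2] = 0.1830

0.183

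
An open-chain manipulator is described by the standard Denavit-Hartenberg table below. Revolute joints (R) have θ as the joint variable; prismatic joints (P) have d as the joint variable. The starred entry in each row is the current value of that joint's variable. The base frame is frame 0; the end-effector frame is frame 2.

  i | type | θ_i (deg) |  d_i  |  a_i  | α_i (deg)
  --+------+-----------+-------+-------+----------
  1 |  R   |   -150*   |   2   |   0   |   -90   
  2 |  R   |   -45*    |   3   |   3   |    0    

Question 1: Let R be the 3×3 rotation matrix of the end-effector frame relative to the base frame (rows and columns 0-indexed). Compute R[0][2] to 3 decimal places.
0.500

End-effector z-axis (col 2 of R) = (0.5000,-0.8660,0.0000)
R[0][2] = 0.5000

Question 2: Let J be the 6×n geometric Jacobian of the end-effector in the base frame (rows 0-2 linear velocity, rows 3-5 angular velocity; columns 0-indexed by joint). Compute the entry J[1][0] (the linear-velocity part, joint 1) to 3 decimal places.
-0.337

axis z_0 = ẑ; lever o_n−o_0 = (-0.3371,-3.6587,4.1213)
cross product → J_v[:, 0] = (3.6587,-0.3371,0.0000)
J_ω[:, 0] = z_0
entry J[1][0] = -0.3371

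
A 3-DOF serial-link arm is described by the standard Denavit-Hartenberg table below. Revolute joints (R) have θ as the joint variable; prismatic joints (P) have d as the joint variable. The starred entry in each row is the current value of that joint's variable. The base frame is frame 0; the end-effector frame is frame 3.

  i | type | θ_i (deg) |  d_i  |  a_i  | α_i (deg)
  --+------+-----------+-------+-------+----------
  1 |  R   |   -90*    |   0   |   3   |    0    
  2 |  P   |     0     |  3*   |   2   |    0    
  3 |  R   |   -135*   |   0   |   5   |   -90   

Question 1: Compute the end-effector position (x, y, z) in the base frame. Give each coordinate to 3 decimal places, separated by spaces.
after link 1: o_1 = (0.0000, -3.0000, 0.0000)
after link 2: o_2 = (0.0000, -5.0000, 3.0000)
after link 3: o_3 = (-3.5355, -1.4645, 3.0000)

-3.536 -1.464 3.000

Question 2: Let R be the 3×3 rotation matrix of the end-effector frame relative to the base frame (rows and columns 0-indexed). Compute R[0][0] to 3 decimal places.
End-effector x-axis (col 0 of R) = (-0.7071,0.7071,0.0000)
R[0][0] = -0.7071

-0.707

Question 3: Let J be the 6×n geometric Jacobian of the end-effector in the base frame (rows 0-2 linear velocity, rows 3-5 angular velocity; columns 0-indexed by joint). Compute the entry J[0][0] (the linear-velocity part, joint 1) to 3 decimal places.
1.464

axis z_0 = ẑ; lever o_n−o_0 = (-3.5355,-1.4645,3.0000)
cross product → J_v[:, 0] = (1.4645,-3.5355,0.0000)
J_ω[:, 0] = z_0
entry J[0][0] = 1.4645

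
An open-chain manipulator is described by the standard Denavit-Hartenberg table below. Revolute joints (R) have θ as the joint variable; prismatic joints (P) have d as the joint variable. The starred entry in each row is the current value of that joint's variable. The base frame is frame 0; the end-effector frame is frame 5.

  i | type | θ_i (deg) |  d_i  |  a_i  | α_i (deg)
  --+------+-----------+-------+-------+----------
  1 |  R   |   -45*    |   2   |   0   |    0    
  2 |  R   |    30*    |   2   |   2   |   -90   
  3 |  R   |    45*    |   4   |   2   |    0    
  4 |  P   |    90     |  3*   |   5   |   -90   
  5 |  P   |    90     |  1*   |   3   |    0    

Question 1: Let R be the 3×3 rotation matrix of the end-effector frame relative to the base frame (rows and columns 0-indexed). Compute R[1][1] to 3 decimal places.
-0.183

End-effector y-axis (col 1 of R) = (0.6830,-0.1830,0.7071)
R[1][1] = -0.1830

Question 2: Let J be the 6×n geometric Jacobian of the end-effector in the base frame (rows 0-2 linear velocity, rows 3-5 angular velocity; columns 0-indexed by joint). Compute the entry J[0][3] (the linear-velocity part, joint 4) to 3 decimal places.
prismatic axis z_3 = (0.2588,0.9659,0.0000)
J_v[:, 3] = z_3; J_ω[:, 3] = (0,0,0)
entry J[0][3] = 0.2588

0.259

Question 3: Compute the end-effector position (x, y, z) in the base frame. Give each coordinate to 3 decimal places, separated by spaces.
after link 1: o_1 = (0.0000, 0.0000, 2.0000)
after link 2: o_2 = (1.9319, -0.5176, 4.0000)
after link 3: o_3 = (4.3332, 2.9800, 2.5858)
after link 4: o_4 = (1.6945, 6.7929, -0.9497)
after link 5: o_5 = (0.2351, 4.0781, -0.2426)

0.235 4.078 -0.243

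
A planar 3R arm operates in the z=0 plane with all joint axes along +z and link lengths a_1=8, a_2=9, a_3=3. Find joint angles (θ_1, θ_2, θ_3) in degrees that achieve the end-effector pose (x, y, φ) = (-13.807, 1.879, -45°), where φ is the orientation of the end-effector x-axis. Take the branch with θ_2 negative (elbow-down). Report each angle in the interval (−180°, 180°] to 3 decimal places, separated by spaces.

wrist centre = target − a_3·(cos φ, sin φ) = (-15.9283, 4.0003)
cos θ_2 = (269.7140−8²−9²)/(2·8·9) = 0.8661; θ_2 = -29.9950° (elbow-down)
β = atan2(4.0003,-15.9283) = 165.9020°; ψ = atan2(-4.4993,15.7946) = -15.9003°
θ_1 = β − ψ = 181.8024°
θ_3 = φ − θ_1 − θ_2 = 163.1926° (wrapped to (-180°,180°])

-178.198 -29.995 163.193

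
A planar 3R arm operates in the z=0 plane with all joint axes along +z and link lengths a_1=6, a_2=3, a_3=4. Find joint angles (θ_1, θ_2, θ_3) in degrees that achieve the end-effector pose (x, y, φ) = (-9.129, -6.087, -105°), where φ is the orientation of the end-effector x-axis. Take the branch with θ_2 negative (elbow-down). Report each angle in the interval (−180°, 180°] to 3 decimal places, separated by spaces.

-149.998 -45.010 90.008

wrist centre = target − a_3·(cos φ, sin φ) = (-8.0937, -2.2233)
cos θ_2 = (70.4514−6²−3²)/(2·6·3) = 0.7070; θ_2 = -45.0100° (elbow-down)
β = atan2(-2.2233,-8.0937) = -164.6401°; ψ = atan2(-2.1217,8.1210) = -14.6419°
θ_1 = β − ψ = -149.9982°
θ_3 = φ − θ_1 − θ_2 = 90.0081° (wrapped to (-180°,180°])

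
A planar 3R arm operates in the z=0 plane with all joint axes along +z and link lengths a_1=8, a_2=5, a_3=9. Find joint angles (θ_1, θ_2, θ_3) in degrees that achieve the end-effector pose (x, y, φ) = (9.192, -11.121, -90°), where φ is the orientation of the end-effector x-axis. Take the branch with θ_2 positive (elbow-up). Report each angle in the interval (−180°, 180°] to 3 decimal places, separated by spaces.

wrist centre = target − a_3·(cos φ, sin φ) = (9.1920, -2.1210)
cos θ_2 = (88.9915−8²−5²)/(2·8·5) = -0.0001; θ_2 = 90.0061° (elbow-up)
β = atan2(-2.1210,9.1920) = -12.9933°; ψ = atan2(5.0000,7.9995) = 32.0071°
θ_1 = β − ψ = -45.0003°
θ_3 = φ − θ_1 − θ_2 = -135.0057° (wrapped to (-180°,180°])

-45.000 90.006 -135.006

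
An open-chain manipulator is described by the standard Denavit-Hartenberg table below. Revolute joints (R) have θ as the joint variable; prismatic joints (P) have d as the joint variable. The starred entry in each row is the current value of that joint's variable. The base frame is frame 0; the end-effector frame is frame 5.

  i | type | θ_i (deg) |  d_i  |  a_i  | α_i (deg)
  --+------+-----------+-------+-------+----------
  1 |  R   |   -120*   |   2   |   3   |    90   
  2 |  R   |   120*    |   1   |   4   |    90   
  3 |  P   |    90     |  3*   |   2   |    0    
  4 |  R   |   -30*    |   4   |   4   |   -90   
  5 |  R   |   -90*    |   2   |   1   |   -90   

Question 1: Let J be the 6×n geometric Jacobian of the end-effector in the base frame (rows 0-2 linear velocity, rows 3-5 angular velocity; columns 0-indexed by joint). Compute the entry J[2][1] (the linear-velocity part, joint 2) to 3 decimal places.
4.794

axis z_1 = (-0.8660,0.5000,0.0000); lever o_n−o_1 = (-8.8612,-0.4199,7.6962)
cross product → J_v[:, 1] = (3.8481,6.6651,4.7942)
J_ω[:, 1] = z_1
entry J[2][1] = 4.7942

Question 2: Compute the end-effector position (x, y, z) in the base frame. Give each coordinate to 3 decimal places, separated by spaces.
-10.361 -3.018 9.696

after link 1: o_1 = (-1.5000, -2.5981, 2.0000)
after link 2: o_2 = (-1.3660, -0.3660, 5.4641)
after link 3: o_3 = (-4.3971, -1.6160, 6.9641)
after link 4: o_4 = (-8.6292, -2.0179, 10.6962)
after link 5: o_5 = (-10.3612, -3.0179, 9.6962)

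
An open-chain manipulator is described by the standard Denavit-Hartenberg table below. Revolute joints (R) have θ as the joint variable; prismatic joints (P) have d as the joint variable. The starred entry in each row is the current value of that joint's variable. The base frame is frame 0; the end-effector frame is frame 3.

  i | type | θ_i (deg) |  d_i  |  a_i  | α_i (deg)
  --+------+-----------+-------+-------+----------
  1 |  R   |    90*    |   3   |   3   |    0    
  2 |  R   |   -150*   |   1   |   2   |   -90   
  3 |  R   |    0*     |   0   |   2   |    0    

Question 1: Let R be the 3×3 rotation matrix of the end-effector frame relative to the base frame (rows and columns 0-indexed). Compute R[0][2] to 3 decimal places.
End-effector z-axis (col 2 of R) = (0.8660,0.5000,0.0000)
R[0][2] = 0.8660

0.866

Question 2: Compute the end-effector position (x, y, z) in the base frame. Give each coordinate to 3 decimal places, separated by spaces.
after link 1: o_1 = (0.0000, 3.0000, 3.0000)
after link 2: o_2 = (1.0000, 1.2679, 4.0000)
after link 3: o_3 = (2.0000, -0.4641, 4.0000)

2.000 -0.464 4.000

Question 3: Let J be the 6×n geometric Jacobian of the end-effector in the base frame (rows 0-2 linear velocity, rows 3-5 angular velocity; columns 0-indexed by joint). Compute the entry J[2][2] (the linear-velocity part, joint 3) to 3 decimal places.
-2.000

axis z_2 = (0.8660,0.5000,0.0000); lever o_n−o_2 = (1.0000,-1.7321,0.0000)
cross product → J_v[:, 2] = (0.0000,0.0000,-2.0000)
J_ω[:, 2] = z_2
entry J[2][2] = -2.0000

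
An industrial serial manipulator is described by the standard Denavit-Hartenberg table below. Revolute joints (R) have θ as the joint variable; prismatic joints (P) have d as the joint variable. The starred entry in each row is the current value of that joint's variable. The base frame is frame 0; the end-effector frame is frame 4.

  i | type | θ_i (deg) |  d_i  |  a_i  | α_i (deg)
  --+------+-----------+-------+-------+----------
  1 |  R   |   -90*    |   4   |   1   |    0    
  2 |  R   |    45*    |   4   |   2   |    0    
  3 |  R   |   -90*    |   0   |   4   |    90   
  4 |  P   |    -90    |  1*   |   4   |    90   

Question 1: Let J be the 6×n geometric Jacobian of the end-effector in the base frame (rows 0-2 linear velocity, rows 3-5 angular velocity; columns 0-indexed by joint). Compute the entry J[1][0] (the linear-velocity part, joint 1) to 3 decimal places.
axis z_0 = ẑ; lever o_n−o_0 = (-2.1213,-4.5355,4.0000)
cross product → J_v[:, 0] = (4.5355,-2.1213,0.0000)
J_ω[:, 0] = z_0
entry J[1][0] = -2.1213

-2.121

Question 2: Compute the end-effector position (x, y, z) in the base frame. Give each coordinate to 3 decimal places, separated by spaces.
after link 1: o_1 = (0.0000, -1.0000, 4.0000)
after link 2: o_2 = (1.4142, -2.4142, 8.0000)
after link 3: o_3 = (-1.4142, -5.2426, 8.0000)
after link 4: o_4 = (-2.1213, -4.5355, 4.0000)

-2.121 -4.536 4.000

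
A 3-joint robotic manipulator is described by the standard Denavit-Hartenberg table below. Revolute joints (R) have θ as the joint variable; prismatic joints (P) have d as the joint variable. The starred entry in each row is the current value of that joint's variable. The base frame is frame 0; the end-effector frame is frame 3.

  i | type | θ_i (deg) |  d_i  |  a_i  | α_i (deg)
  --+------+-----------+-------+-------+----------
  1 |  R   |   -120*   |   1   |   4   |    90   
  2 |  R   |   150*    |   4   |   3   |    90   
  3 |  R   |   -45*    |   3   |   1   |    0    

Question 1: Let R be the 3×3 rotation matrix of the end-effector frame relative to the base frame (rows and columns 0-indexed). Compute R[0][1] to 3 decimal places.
-0.306

End-effector y-axis (col 1 of R) = (-0.3062,0.8839,0.3536)
R[0][1] = -0.3062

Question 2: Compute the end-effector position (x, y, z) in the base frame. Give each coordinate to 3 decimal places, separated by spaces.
after link 1: o_1 = (-2.0000, -3.4641, 1.0000)
after link 2: o_2 = (-4.1651, 0.7859, 2.5000)
after link 3: o_3 = (-3.9965, -0.3364, 5.4516)

-3.997 -0.336 5.452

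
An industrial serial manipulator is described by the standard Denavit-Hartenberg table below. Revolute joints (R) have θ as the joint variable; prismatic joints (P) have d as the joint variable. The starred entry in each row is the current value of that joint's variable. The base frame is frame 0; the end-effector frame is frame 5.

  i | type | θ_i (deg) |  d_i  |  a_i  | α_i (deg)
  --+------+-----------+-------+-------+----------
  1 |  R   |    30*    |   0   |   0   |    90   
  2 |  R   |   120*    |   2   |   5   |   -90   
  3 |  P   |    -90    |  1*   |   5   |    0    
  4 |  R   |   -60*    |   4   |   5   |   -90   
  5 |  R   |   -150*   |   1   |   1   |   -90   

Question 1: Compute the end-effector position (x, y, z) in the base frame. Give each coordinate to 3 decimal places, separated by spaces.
after link 1: o_1 = (0.0000, 0.0000, 0.0000)
after link 2: o_2 = (-1.1651, -2.9821, 4.3301)
after link 3: o_3 = (0.5849, -7.7452, 3.8301)
after link 4: o_4 = (0.7099, -10.5598, -1.9199)
after link 5: o_5 = (0.0102, -11.4638, -1.0873)

0.010 -11.464 -1.087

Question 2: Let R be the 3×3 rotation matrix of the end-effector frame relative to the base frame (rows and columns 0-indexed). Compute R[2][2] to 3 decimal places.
End-effector z-axis (col 2 of R) = (-0.3370,-0.4833,-0.8080)
R[2][2] = -0.8080

-0.808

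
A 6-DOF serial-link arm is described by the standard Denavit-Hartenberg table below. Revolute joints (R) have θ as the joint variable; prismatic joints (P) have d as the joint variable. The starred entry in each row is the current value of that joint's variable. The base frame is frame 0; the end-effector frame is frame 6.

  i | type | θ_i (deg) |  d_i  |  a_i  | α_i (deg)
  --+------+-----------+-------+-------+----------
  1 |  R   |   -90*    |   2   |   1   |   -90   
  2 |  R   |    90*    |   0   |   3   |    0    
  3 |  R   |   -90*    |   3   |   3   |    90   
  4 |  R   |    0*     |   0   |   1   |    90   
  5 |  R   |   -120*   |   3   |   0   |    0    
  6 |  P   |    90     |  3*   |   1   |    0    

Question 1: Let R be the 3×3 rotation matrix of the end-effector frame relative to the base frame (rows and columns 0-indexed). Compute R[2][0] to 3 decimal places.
End-effector x-axis (col 0 of R) = (0.0000,-0.8660,-0.5000)
R[2][0] = -0.5000

-0.500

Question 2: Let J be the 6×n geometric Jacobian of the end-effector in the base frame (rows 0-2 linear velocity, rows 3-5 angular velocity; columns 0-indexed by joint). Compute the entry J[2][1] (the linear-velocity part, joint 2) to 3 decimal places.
axis z_1 = (1.0000,0.0000,0.0000); lever o_n−o_1 = (-3.0000,-4.8660,-3.5000)
cross product → J_v[:, 1] = (0.0000,3.5000,-4.8660)
J_ω[:, 1] = z_1
entry J[2][1] = -4.8660

-4.866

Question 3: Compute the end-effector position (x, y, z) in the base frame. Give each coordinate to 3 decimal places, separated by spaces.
-3.000 -5.866 -1.500

after link 1: o_1 = (0.0000, -1.0000, 2.0000)
after link 2: o_2 = (0.0000, -1.0000, -1.0000)
after link 3: o_3 = (3.0000, -4.0000, -1.0000)
after link 4: o_4 = (3.0000, -5.0000, -1.0000)
after link 5: o_5 = (0.0000, -5.0000, -1.0000)
after link 6: o_6 = (-3.0000, -5.8660, -1.5000)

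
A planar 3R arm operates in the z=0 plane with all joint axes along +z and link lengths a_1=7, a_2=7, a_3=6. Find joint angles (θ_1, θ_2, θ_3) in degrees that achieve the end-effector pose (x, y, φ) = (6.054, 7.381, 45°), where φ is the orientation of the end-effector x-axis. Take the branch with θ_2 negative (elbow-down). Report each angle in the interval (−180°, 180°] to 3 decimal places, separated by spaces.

135.007 -149.999 59.992

wrist centre = target − a_3·(cos φ, sin φ) = (1.8114, 3.1384)
cos θ_2 = (13.1303−7²−7²)/(2·7·7) = -0.8660; θ_2 = -149.9991° (elbow-down)
β = atan2(3.1384,1.8114) = 60.0079°; ψ = atan2(-3.5001,0.9379) = -74.9995°
θ_1 = β − ψ = 135.0074°
θ_3 = φ − θ_1 − θ_2 = 59.9917° (wrapped to (-180°,180°])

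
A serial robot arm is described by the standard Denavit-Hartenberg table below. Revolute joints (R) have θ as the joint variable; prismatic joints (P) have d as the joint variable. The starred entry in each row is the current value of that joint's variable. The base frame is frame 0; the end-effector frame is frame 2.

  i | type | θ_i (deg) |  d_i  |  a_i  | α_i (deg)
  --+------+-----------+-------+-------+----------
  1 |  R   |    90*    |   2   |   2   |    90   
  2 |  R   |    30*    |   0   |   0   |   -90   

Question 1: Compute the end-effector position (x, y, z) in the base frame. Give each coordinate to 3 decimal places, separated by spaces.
0.000 2.000 2.000

after link 1: o_1 = (0.0000, 2.0000, 2.0000)
after link 2: o_2 = (0.0000, 2.0000, 2.0000)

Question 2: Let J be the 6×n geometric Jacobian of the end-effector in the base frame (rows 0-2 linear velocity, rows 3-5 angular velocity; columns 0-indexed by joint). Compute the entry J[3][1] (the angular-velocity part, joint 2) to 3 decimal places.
1.000

axis z_1 = (1.0000,-0.0000,0.0000); lever o_n−o_1 = (0.0000,0.0000,0.0000)
cross product → J_v[:, 1] = (-0.0000,0.0000,0.0000)
J_ω[:, 1] = z_1
entry J[3][1] = 1.0000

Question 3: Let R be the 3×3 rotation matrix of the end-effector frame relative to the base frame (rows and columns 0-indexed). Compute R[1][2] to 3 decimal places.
-0.500

End-effector z-axis (col 2 of R) = (-0.0000,-0.5000,0.8660)
R[1][2] = -0.5000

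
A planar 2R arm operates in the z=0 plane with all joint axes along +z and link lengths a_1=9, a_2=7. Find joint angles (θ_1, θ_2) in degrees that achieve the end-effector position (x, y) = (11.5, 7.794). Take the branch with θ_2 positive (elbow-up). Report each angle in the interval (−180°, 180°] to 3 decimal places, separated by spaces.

cos θ_2 = (192.9964−9²−7²)/(2·9·7) = 0.5000; θ_2 = 60.0019° (elbow-up)
β = atan2(7.7940,11.5000) = 34.1270°; ψ = atan2(6.0623,12.4998) = 25.8730°
θ_1 = β − ψ = 8.2541°

8.254 60.002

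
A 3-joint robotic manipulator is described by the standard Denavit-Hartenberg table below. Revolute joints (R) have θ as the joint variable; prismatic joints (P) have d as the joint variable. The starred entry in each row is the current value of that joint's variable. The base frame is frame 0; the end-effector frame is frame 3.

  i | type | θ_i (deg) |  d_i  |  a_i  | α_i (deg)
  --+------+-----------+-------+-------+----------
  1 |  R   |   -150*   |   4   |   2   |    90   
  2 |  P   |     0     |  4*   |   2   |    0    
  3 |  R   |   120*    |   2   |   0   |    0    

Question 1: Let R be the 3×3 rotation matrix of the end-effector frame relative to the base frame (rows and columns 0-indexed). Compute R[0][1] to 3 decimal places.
End-effector y-axis (col 1 of R) = (0.7500,0.4330,-0.5000)
R[0][1] = 0.7500

0.750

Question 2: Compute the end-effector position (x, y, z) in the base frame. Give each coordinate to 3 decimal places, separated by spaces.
after link 1: o_1 = (-1.7321, -1.0000, 4.0000)
after link 2: o_2 = (-5.4641, 1.4641, 4.0000)
after link 3: o_3 = (-6.4641, 3.1962, 4.0000)

-6.464 3.196 4.000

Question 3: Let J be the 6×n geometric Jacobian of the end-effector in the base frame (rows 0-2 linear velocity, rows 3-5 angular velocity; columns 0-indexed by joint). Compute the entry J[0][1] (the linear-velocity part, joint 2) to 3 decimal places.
prismatic axis z_1 = (-0.5000,0.8660,0.0000)
J_v[:, 1] = z_1; J_ω[:, 1] = (0,0,0)
entry J[0][1] = -0.5000

-0.500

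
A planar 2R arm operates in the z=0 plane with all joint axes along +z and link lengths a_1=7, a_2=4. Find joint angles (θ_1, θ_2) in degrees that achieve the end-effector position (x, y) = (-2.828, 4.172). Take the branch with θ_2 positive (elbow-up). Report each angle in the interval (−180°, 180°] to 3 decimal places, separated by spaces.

89.993 134.998

cos θ_2 = (25.4032−7²−4²)/(2·7·4) = -0.7071; θ_2 = 134.9983° (elbow-up)
β = atan2(4.1720,-2.8280) = 124.1315°; ψ = atan2(2.8285,4.1717) = 34.1385°
θ_1 = β − ψ = 89.9930°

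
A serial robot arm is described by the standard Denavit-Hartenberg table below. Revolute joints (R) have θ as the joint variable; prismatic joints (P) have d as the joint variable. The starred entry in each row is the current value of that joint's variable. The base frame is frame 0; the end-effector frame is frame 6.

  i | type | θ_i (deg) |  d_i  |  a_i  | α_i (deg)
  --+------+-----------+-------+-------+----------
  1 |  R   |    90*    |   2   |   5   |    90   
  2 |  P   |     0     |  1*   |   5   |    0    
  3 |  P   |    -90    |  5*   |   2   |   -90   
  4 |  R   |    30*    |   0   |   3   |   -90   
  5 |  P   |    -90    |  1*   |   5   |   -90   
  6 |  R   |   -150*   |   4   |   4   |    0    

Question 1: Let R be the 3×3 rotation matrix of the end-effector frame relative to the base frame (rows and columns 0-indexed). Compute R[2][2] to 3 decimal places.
End-effector z-axis (col 2 of R) = (-0.5000,0.0000,-0.8660)
R[2][2] = -0.8660

-0.866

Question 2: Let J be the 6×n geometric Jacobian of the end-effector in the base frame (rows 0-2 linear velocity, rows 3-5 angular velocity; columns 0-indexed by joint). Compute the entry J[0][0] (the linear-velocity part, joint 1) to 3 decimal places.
axis z_0 = ẑ; lever o_n−o_0 = (-0.0981,11.5359,-4.5622)
cross product → J_v[:, 0] = (-11.5359,-0.0981,0.0000)
J_ω[:, 0] = z_0
entry J[0][0] = -11.5359

-11.536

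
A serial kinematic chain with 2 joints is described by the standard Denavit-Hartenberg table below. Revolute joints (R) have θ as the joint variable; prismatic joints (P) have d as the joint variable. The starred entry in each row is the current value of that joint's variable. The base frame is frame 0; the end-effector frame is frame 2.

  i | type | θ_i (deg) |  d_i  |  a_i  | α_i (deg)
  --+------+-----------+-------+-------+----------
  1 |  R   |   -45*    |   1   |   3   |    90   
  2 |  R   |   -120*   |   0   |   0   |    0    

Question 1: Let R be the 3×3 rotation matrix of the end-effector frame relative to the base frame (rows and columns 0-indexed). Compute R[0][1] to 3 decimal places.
0.612

End-effector y-axis (col 1 of R) = (0.6124,-0.6124,-0.5000)
R[0][1] = 0.6124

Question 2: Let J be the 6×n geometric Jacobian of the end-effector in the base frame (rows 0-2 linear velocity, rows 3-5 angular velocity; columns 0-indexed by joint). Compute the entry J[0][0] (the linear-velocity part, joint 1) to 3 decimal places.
2.121

axis z_0 = ẑ; lever o_n−o_0 = (2.1213,-2.1213,1.0000)
cross product → J_v[:, 0] = (2.1213,2.1213,-0.0000)
J_ω[:, 0] = z_0
entry J[0][0] = 2.1213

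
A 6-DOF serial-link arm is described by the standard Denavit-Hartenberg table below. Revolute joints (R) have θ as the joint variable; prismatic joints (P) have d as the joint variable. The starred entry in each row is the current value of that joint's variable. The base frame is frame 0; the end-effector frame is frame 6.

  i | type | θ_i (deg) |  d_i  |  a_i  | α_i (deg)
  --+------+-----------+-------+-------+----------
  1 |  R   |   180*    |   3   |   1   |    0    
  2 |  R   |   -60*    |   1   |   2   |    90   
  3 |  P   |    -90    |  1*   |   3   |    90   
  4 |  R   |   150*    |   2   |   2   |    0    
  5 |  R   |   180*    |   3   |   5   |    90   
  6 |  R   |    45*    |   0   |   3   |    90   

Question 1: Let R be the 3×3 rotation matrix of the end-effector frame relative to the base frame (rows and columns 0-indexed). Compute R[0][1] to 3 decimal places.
-0.750

End-effector y-axis (col 1 of R) = (-0.7500,-0.4330,0.5000)
R[0][1] = -0.7500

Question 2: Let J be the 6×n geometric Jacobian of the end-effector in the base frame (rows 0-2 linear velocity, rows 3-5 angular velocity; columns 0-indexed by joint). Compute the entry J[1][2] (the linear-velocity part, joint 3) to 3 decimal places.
0.500

prismatic axis z_2 = (0.8660,0.5000,0.0000)
J_v[:, 2] = z_2; J_ω[:, 2] = (0,0,0)
entry J[1][2] = 0.5000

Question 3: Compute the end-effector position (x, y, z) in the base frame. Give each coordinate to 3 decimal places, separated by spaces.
after link 1: o_1 = (-1.0000, 0.0000, 3.0000)
after link 2: o_2 = (-2.0000, 1.7321, 4.0000)
after link 3: o_3 = (-1.1340, 2.2321, 1.0000)
after link 4: o_4 = (0.7321, 1.0000, 2.7321)
after link 5: o_5 = (0.0670, -2.8481, -1.5981)
after link 6: o_6 = (0.2091, -5.2155, -3.4352)

0.209 -5.216 -3.435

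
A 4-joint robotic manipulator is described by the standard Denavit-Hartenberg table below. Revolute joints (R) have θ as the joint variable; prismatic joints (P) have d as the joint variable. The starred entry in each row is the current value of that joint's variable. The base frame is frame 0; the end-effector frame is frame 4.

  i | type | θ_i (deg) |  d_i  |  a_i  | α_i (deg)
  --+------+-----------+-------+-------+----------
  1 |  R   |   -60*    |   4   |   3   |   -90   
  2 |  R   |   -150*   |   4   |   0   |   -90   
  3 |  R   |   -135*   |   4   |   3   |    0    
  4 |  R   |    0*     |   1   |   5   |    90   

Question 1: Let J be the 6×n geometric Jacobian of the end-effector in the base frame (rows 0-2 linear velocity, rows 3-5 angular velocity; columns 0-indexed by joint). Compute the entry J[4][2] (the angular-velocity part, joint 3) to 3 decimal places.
-0.433

axis z_2 = (0.2500,-0.4330,0.8660); lever o_n−o_2 = (8.5985,-3.5793,1.5017)
cross product → J_v[:, 2] = (2.4495,7.0711,2.8284)
J_ω[:, 2] = z_2
entry J[4][2] = -0.4330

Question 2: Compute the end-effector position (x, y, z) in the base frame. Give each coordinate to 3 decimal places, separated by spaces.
after link 1: o_1 = (1.5000, -2.5981, 4.0000)
after link 2: o_2 = (4.9641, -0.5981, 4.0000)
after link 3: o_3 = (8.7198, -2.8605, 6.4034)
after link 4: o_4 = (13.5626, -4.1774, 5.5017)

13.563 -4.177 5.502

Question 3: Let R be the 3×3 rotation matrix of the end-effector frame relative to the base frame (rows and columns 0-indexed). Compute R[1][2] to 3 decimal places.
End-effector z-axis (col 2 of R) = (-0.3062,-0.8839,-0.3536)
R[1][2] = -0.8839

-0.884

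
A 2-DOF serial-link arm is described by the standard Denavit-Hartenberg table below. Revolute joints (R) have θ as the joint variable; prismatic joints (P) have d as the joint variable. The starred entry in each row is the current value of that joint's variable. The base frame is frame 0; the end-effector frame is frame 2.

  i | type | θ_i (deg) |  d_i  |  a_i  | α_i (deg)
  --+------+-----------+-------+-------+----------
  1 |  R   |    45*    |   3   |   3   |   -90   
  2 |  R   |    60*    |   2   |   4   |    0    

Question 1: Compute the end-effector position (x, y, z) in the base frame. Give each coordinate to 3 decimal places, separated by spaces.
after link 1: o_1 = (2.1213, 2.1213, 3.0000)
after link 2: o_2 = (2.1213, 4.9497, -0.4641)

2.121 4.950 -0.464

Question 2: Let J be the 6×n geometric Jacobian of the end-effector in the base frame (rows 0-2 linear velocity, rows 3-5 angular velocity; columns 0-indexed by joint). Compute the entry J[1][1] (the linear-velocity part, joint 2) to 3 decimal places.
axis z_1 = (-0.7071,0.7071,0.0000); lever o_n−o_1 = (0.0000,2.8284,-3.4641)
cross product → J_v[:, 1] = (-2.4495,-2.4495,-2.0000)
J_ω[:, 1] = z_1
entry J[1][1] = -2.4495

-2.449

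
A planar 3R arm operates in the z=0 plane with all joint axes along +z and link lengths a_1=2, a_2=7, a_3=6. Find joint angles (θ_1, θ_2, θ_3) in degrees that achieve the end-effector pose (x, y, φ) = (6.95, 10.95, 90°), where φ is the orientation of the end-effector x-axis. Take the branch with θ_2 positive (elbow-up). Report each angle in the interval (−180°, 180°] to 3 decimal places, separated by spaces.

0.014 44.983 45.003

wrist centre = target − a_3·(cos φ, sin φ) = (6.9500, 4.9500)
cos θ_2 = (72.8050−2²−7²)/(2·2·7) = 0.7073; θ_2 = 44.9826° (elbow-up)
β = atan2(4.9500,6.9500) = 35.4596°; ψ = atan2(4.9482,6.9512) = 35.4451°
θ_1 = β − ψ = 0.0145°
θ_3 = φ − θ_1 − θ_2 = 45.0029° (wrapped to (-180°,180°])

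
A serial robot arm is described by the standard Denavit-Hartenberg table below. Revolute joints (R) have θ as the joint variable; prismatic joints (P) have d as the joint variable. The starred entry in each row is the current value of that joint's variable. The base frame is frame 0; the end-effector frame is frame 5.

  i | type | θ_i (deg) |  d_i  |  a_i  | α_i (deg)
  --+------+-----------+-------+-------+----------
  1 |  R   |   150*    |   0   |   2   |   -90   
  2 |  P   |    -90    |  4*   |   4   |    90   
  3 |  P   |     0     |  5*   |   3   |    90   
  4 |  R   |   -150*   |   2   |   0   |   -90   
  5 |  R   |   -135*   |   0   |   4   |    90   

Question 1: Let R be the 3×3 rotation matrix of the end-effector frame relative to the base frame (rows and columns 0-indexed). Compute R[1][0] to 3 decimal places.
End-effector x-axis (col 0 of R) = (0.6597,0.4356,0.6124)
R[1][0] = 0.4356

0.436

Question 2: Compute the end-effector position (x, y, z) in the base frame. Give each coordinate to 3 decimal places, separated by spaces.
4.237 -1.490 9.449

after link 1: o_1 = (-1.7321, 1.0000, 0.0000)
after link 2: o_2 = (-3.7321, -2.4641, 4.0000)
after link 3: o_3 = (0.5981, -4.9641, 7.0000)
after link 4: o_4 = (1.5981, -3.2321, 7.0000)
after link 5: o_5 = (4.2370, -1.4897, 9.4495)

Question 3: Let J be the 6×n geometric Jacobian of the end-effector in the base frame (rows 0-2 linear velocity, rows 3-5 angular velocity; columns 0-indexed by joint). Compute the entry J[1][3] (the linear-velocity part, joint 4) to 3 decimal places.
-1.225

axis z_3 = (0.5000,0.8660,-0.0000); lever o_n−o_3 = (3.6390,3.4744,2.4495)
cross product → J_v[:, 3] = (2.1213,-1.2247,-1.4142)
J_ω[:, 3] = z_3
entry J[1][3] = -1.2247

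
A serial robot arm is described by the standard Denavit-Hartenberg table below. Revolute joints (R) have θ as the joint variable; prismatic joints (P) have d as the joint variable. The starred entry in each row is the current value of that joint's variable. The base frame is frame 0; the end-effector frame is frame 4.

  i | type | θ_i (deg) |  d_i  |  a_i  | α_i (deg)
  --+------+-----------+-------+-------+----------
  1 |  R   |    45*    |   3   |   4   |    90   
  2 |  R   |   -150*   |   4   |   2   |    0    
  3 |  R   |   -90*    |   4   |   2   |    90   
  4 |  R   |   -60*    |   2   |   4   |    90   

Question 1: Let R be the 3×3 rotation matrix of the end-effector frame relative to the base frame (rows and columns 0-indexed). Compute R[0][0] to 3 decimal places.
End-effector x-axis (col 0 of R) = (-0.7891,0.4356,0.4330)
R[0][0] = -0.7891

-0.789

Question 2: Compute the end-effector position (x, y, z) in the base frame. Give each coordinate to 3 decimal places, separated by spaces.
4.622 -1.793 6.464

after link 1: o_1 = (2.8284, 2.8284, 3.0000)
after link 2: o_2 = (4.4321, -1.2247, 2.0000)
after link 3: o_3 = (6.5534, -4.7603, 3.7321)
after link 4: o_4 = (4.6216, -1.7932, 6.4641)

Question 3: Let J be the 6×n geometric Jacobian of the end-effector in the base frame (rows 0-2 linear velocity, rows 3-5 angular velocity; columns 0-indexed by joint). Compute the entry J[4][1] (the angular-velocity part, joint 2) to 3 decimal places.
-0.707

axis z_1 = (0.7071,-0.7071,0.0000); lever o_n−o_1 = (1.7932,-4.6216,3.4641)
cross product → J_v[:, 1] = (-2.4495,-2.4495,-2.0000)
J_ω[:, 1] = z_1
entry J[4][1] = -0.7071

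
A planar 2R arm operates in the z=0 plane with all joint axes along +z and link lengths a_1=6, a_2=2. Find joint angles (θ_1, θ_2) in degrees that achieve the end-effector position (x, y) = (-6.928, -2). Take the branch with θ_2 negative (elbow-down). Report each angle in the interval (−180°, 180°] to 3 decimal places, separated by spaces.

cos θ_2 = (51.9972−6²−2²)/(2·6·2) = 0.4999; θ_2 = -60.0078° (elbow-down)
β = atan2(-2.0000,-6.9280) = -163.8974°; ψ = atan2(-1.7322,6.9998) = -13.8994°
θ_1 = β − ψ = -149.9981°

-149.998 -60.008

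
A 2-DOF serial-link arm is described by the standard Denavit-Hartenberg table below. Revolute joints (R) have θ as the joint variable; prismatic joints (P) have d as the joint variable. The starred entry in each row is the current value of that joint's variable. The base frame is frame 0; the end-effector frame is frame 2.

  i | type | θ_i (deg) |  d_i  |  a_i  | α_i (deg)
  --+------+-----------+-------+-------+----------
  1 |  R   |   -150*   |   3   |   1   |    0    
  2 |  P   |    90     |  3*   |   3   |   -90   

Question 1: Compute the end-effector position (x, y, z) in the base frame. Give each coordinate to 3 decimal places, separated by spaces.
0.634 -3.098 6.000

after link 1: o_1 = (-0.8660, -0.5000, 3.0000)
after link 2: o_2 = (0.6340, -3.0981, 6.0000)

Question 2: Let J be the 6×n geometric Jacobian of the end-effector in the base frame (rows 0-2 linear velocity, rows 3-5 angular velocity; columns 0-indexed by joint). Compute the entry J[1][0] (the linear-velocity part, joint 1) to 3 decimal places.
axis z_0 = ẑ; lever o_n−o_0 = (0.6340,-3.0981,6.0000)
cross product → J_v[:, 0] = (3.0981,0.6340,-0.0000)
J_ω[:, 0] = z_0
entry J[1][0] = 0.6340

0.634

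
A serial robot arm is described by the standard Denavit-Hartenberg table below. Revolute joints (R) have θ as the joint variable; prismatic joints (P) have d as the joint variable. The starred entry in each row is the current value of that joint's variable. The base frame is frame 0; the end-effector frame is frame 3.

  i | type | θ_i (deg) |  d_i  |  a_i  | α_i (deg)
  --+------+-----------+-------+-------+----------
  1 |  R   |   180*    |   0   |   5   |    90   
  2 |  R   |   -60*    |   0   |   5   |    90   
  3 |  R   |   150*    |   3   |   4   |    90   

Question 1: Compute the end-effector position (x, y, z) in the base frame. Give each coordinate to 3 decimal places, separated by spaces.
-3.170 2.000 -2.830

after link 1: o_1 = (-5.0000, 0.0000, 0.0000)
after link 2: o_2 = (-7.5000, 0.0000, -4.3301)
after link 3: o_3 = (-3.1699, 2.0000, -2.8301)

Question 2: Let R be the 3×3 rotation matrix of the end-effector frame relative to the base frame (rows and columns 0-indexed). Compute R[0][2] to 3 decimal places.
End-effector z-axis (col 2 of R) = (-0.2500,0.8660,-0.4330)
R[0][2] = -0.2500

-0.250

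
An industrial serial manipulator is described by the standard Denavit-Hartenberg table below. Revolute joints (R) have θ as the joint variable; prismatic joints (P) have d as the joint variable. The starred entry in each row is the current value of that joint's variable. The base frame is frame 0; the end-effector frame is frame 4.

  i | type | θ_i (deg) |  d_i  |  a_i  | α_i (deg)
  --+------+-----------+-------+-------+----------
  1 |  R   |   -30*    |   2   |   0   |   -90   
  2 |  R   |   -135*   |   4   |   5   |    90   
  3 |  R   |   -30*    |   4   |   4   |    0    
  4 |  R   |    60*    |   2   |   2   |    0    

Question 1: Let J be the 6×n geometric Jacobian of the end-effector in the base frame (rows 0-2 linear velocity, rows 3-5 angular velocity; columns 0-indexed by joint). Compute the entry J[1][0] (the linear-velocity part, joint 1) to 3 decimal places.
axis z_0 = ẑ; lever o_n−o_0 = (-8.4181,8.3243,4.9671)
cross product → J_v[:, 0] = (-8.3243,-8.4181,0.0000)
J_ω[:, 0] = z_0
entry J[1][0] = -8.4181

-8.418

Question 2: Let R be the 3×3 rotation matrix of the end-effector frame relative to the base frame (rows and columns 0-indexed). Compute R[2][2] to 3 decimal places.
-0.707

End-effector z-axis (col 2 of R) = (-0.6124,0.3536,-0.7071)
R[2][2] = -0.7071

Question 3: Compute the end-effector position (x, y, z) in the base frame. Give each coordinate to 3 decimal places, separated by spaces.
after link 1: o_1 = (0.0000, 0.0000, 2.0000)
after link 2: o_2 = (-1.0619, 5.2319, 5.5355)
after link 3: o_3 = (-6.6327, 6.1388, 5.1566)
after link 4: o_4 = (-8.4181, 8.3243, 4.9671)

-8.418 8.324 4.967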